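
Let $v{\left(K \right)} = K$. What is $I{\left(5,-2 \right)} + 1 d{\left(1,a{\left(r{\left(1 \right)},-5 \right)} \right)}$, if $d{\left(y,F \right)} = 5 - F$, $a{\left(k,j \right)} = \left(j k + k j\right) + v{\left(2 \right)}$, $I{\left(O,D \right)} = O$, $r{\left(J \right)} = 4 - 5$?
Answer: $-2$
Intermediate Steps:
$r{\left(J \right)} = -1$ ($r{\left(J \right)} = 4 - 5 = -1$)
$a{\left(k,j \right)} = 2 + 2 j k$ ($a{\left(k,j \right)} = \left(j k + k j\right) + 2 = \left(j k + j k\right) + 2 = 2 j k + 2 = 2 + 2 j k$)
$I{\left(5,-2 \right)} + 1 d{\left(1,a{\left(r{\left(1 \right)},-5 \right)} \right)} = 5 + 1 \left(5 - \left(2 + 2 \left(-5\right) \left(-1\right)\right)\right) = 5 + 1 \left(5 - \left(2 + 10\right)\right) = 5 + 1 \left(5 - 12\right) = 5 + 1 \left(-7\right) = 5 - 7 = -2$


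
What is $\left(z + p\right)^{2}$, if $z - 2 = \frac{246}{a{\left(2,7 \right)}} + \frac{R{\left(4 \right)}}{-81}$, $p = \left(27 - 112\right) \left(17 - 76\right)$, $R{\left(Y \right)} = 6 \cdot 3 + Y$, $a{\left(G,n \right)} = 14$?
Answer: $\frac{8147873384704}{321489} \approx 2.5344 \cdot 10^{7}$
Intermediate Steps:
$R{\left(Y \right)} = 18 + Y$
$p = 5015$ ($p = \left(-85\right) \left(-59\right) = 5015$)
$z = \frac{10943}{567}$ ($z = 2 + \left(\frac{246}{14} + \frac{18 + 4}{-81}\right) = 2 + \left(246 \cdot \frac{1}{14} + 22 \left(- \frac{1}{81}\right)\right) = 2 + \left(\frac{123}{7} - \frac{22}{81}\right) = 2 + \frac{9809}{567} = \frac{10943}{567} \approx 19.3$)
$\left(z + p\right)^{2} = \left(\frac{10943}{567} + 5015\right)^{2} = \left(\frac{2854448}{567}\right)^{2} = \frac{8147873384704}{321489}$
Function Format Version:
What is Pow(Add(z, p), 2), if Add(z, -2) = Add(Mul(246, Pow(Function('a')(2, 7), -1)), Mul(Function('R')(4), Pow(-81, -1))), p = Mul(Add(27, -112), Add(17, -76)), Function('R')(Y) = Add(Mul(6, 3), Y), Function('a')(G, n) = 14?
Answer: Rational(8147873384704, 321489) ≈ 2.5344e+7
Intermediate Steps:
Function('R')(Y) = Add(18, Y)
p = 5015 (p = Mul(-85, -59) = 5015)
z = Rational(10943, 567) (z = Add(2, Add(Mul(246, Pow(14, -1)), Mul(Add(18, 4), Pow(-81, -1)))) = Add(2, Add(Mul(246, Rational(1, 14)), Mul(22, Rational(-1, 81)))) = Add(2, Add(Rational(123, 7), Rational(-22, 81))) = Add(2, Rational(9809, 567)) = Rational(10943, 567) ≈ 19.300)
Pow(Add(z, p), 2) = Pow(Add(Rational(10943, 567), 5015), 2) = Pow(Rational(2854448, 567), 2) = Rational(8147873384704, 321489)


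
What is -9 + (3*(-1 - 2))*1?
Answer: -18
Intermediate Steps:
-9 + (3*(-1 - 2))*1 = -9 + (3*(-3))*1 = -9 - 9*1 = -9 - 9 = -18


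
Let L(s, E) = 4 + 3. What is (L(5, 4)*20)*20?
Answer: 2800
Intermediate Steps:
L(s, E) = 7
(L(5, 4)*20)*20 = (7*20)*20 = 140*20 = 2800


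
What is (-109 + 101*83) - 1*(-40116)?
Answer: 48390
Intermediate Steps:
(-109 + 101*83) - 1*(-40116) = (-109 + 8383) + 40116 = 8274 + 40116 = 48390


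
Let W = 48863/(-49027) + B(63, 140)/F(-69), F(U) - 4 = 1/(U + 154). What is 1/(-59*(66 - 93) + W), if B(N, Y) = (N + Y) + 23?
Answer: 1519837/2505204558 ≈ 0.00060667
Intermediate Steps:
B(N, Y) = 23 + N + Y
F(U) = 4 + 1/(154 + U) (F(U) = 4 + 1/(U + 154) = 4 + 1/(154 + U))
W = 84104217/1519837 (W = 48863/(-49027) + (23 + 63 + 140)/(((617 + 4*(-69))/(154 - 69))) = 48863*(-1/49027) + 226/(((617 - 276)/85)) = -48863/49027 + 226/(((1/85)*341)) = -48863/49027 + 226/(341/85) = -48863/49027 + 226*(85/341) = -48863/49027 + 19210/341 = 84104217/1519837 ≈ 55.338)
1/(-59*(66 - 93) + W) = 1/(-59*(66 - 93) + 84104217/1519837) = 1/(-59*(-27) + 84104217/1519837) = 1/(1593 + 84104217/1519837) = 1/(2505204558/1519837) = 1519837/2505204558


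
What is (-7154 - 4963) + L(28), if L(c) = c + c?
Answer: -12061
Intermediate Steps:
L(c) = 2*c
(-7154 - 4963) + L(28) = (-7154 - 4963) + 2*28 = -12117 + 56 = -12061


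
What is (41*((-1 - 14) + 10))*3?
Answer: -615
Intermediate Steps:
(41*((-1 - 14) + 10))*3 = (41*(-15 + 10))*3 = (41*(-5))*3 = -205*3 = -615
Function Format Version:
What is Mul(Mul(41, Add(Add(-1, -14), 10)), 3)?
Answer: -615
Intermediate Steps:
Mul(Mul(41, Add(Add(-1, -14), 10)), 3) = Mul(Mul(41, Add(-15, 10)), 3) = Mul(Mul(41, -5), 3) = Mul(-205, 3) = -615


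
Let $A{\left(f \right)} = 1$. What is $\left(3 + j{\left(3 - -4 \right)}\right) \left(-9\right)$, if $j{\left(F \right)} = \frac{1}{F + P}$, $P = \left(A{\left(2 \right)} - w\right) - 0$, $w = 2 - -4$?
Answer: $- \frac{63}{2} \approx -31.5$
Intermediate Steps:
$w = 6$ ($w = 2 + 4 = 6$)
$P = -5$ ($P = \left(1 - 6\right) - 0 = \left(1 - 6\right) + 0 = -5 + 0 = -5$)
$j{\left(F \right)} = \frac{1}{-5 + F}$ ($j{\left(F \right)} = \frac{1}{F - 5} = \frac{1}{-5 + F}$)
$\left(3 + j{\left(3 - -4 \right)}\right) \left(-9\right) = \left(3 + \frac{1}{-5 + \left(3 - -4\right)}\right) \left(-9\right) = \left(3 + \frac{1}{-5 + \left(3 + 4\right)}\right) \left(-9\right) = \left(3 + \frac{1}{-5 + 7}\right) \left(-9\right) = \left(3 + \frac{1}{2}\right) \left(-9\right) = \frac{7}{2} \left(-9\right) = - \frac{63}{2}$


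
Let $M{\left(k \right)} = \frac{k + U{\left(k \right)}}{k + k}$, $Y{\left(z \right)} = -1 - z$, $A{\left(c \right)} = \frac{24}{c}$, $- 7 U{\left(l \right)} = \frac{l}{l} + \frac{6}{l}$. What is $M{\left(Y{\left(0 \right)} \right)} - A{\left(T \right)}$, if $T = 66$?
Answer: $- \frac{17}{77} \approx -0.22078$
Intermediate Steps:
$U{\left(l \right)} = - \frac{1}{7} - \frac{6}{7 l}$ ($U{\left(l \right)} = - \frac{\frac{l}{l} + \frac{6}{l}}{7} = - \frac{1 + \frac{6}{l}}{7} = - \frac{1}{7} - \frac{6}{7 l}$)
$M{\left(k \right)} = \frac{k + \frac{-6 - k}{7 k}}{2 k}$ ($M{\left(k \right)} = \frac{k + \frac{-6 - k}{7 k}}{k + k} = \frac{k + \frac{-6 - k}{7 k}}{2 k}$)
$M{\left(Y{\left(0 \right)} \right)} - A{\left(T \right)} = \frac{-6 - \left(-1 - 0\right) + 7 \left(-1 - 0\right)^{2}}{14 \left(-1 - 0\right)^{2}} - \frac{24}{66} = \frac{-6 - \left(-1 + 0\right) + 7 \left(-1 + 0\right)^{2}}{14 \left(-1 + 0\right)^{2}} - 24 \cdot \frac{1}{66} = \frac{-6 - -1 + 7 \left(-1\right)^{2}}{14 \cdot 1} - \frac{4}{11} = \frac{1}{14} \cdot 1 \left(-6 + 1 + 7 \cdot 1\right) - \frac{4}{11} = \frac{1}{14} \cdot 1 \left(-6 + 1 + 7\right) - \frac{4}{11} = \frac{1}{14} \cdot 1 \cdot 2 - \frac{4}{11} = \frac{1}{7} - \frac{4}{11} = - \frac{17}{77}$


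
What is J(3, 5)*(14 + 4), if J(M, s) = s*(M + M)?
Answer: 540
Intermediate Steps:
J(M, s) = 2*M*s (J(M, s) = s*(2*M) = 2*M*s)
J(3, 5)*(14 + 4) = (2*3*5)*(14 + 4) = 30*18 = 540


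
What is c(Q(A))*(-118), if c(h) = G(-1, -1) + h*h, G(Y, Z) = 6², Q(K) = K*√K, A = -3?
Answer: -1062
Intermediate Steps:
Q(K) = K^(3/2)
G(Y, Z) = 36
c(h) = 36 + h² (c(h) = 36 + h*h = 36 + h²)
c(Q(A))*(-118) = (36 + ((-3)^(3/2))²)*(-118) = (36 + (-3*I*√3)²)*(-118) = (36 - 27)*(-118) = 9*(-118) = -1062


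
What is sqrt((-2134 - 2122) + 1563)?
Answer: I*sqrt(2693) ≈ 51.894*I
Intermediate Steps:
sqrt((-2134 - 2122) + 1563) = sqrt(-4256 + 1563) = sqrt(-2693) = I*sqrt(2693)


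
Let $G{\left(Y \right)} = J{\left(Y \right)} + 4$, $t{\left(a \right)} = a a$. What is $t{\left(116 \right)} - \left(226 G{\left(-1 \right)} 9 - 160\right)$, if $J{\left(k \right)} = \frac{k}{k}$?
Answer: $3446$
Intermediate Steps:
$J{\left(k \right)} = 1$
$t{\left(a \right)} = a^{2}$
$G{\left(Y \right)} = 5$ ($G{\left(Y \right)} = 1 + 4 = 5$)
$t{\left(116 \right)} - \left(226 G{\left(-1 \right)} 9 - 160\right) = 116^{2} - \left(226 \cdot 5 \cdot 9 - 160\right) = 13456 - \left(226 \cdot 45 - 160\right) = 13456 - \left(10170 - 160\right) = 13456 - 10010 = 3446$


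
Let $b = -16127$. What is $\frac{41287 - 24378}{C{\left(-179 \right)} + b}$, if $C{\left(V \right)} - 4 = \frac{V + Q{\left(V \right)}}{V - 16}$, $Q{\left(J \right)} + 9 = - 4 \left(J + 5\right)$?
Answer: $- \frac{3297255}{3144493} \approx -1.0486$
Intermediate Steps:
$Q{\left(J \right)} = -29 - 4 J$ ($Q{\left(J \right)} = -9 - 4 \left(J + 5\right) = -9 - 4 \left(5 + J\right) = -9 - \left(20 + 4 J\right) = -29 - 4 J$)
$C{\left(V \right)} = 4 + \frac{-29 - 3 V}{-16 + V}$ ($C{\left(V \right)} = 4 + \frac{V - \left(29 + 4 V\right)}{V - 16} = 4 + \frac{-29 - 3 V}{-16 + V}$)
$\frac{41287 - 24378}{C{\left(-179 \right)} + b} = \frac{41287 - 24378}{\frac{-93 - 179}{-16 - 179} - 16127} = \frac{16909}{\frac{1}{-195} \left(-272\right) - 16127} = \frac{16909}{\left(- \frac{1}{195}\right) \left(-272\right) - 16127} = \frac{16909}{\frac{272}{195} - 16127} = \frac{16909}{- \frac{3144493}{195}} = 16909 \left(- \frac{195}{3144493}\right) = - \frac{3297255}{3144493}$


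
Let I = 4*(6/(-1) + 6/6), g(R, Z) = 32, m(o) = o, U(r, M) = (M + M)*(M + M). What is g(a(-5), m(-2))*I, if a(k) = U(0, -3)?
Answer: -640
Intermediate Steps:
U(r, M) = 4*M² (U(r, M) = (2*M)*(2*M) = 4*M²)
a(k) = 36 (a(k) = 4*(-3)² = 4*9 = 36)
I = -20 (I = 4*(6*(-1) + 6*(⅙)) = 4*(-6 + 1) = 4*(-5) = -20)
g(a(-5), m(-2))*I = 32*(-20) = -640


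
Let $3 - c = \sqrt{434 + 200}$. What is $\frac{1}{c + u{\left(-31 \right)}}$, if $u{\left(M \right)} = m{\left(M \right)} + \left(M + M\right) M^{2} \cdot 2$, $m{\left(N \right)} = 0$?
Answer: $- \frac{119161}{14199343287} + \frac{\sqrt{634}}{14199343287} \approx -8.3902 \cdot 10^{-6}$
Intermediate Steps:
$c = 3 - \sqrt{634}$ ($c = 3 - \sqrt{434 + 200} = 3 - \sqrt{634} \approx -22.179$)
$u{\left(M \right)} = 4 M^{3}$ ($u{\left(M \right)} = 0 + \left(M + M\right) M^{2} \cdot 2 = 0 + 2 M M^{2} \cdot 2 = 0 + 2 M^{3} \cdot 2 = 0 + 4 M^{3} = 4 M^{3}$)
$\frac{1}{c + u{\left(-31 \right)}} = \frac{1}{\left(3 - \sqrt{634}\right) + 4 \left(-31\right)^{3}} = \frac{1}{\left(3 - \sqrt{634}\right) + 4 \left(-29791\right)} = \frac{1}{\left(3 - \sqrt{634}\right) - 119164} = \frac{1}{-119161 - \sqrt{634}}$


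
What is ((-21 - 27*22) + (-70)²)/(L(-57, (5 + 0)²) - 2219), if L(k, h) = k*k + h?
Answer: 857/211 ≈ 4.0616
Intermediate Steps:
L(k, h) = h + k² (L(k, h) = k² + h = h + k²)
((-21 - 27*22) + (-70)²)/(L(-57, (5 + 0)²) - 2219) = ((-21 - 27*22) + (-70)²)/(((5 + 0)² + (-57)²) - 2219) = ((-21 - 594) + 4900)/((5² + 3249) - 2219) = (-615 + 4900)/((25 + 3249) - 2219) = 4285/(3274 - 2219) = 4285/1055 = 4285*(1/1055) = 857/211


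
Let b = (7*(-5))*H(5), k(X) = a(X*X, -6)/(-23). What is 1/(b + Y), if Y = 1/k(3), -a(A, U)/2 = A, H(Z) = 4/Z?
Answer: -18/481 ≈ -0.037422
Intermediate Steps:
a(A, U) = -2*A
k(X) = 2*X²/23 (k(X) = -2*X*X/(-23) = -2*X²*(-1/23) = 2*X²/23)
b = -28 (b = (7*(-5))*(4/5) = -140/5 = -35*⅘ = -28)
Y = 23/18 (Y = 1/((2/23)*3²) = 1/((2/23)*9) = 1/(18/23) = 23/18 ≈ 1.2778)
1/(b + Y) = 1/(-28 + 23/18) = 1/(-481/18) = -18/481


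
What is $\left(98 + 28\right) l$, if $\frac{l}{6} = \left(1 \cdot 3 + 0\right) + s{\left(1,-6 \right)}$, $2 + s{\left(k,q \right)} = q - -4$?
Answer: $-756$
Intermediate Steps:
$s{\left(k,q \right)} = 2 + q$ ($s{\left(k,q \right)} = -2 + \left(q - -4\right) = -2 + \left(q + 4\right) = -2 + \left(4 + q\right) = 2 + q$)
$l = -6$ ($l = 6 \left(\left(1 \cdot 3 + 0\right) + \left(2 - 6\right)\right) = 6 \left(\left(3 + 0\right) - 4\right) = 6 \left(3 - 4\right) = 6 \left(-1\right) = -6$)
$\left(98 + 28\right) l = \left(98 + 28\right) \left(-6\right) = 126 \left(-6\right) = -756$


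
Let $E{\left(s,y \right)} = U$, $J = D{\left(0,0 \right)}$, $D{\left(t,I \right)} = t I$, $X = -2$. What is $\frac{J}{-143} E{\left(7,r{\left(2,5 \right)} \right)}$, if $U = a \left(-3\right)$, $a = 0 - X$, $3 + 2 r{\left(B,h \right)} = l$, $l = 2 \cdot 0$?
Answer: $0$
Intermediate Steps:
$l = 0$
$r{\left(B,h \right)} = - \frac{3}{2}$ ($r{\left(B,h \right)} = - \frac{3}{2} + \frac{1}{2} \cdot 0 = - \frac{3}{2} + 0 = - \frac{3}{2}$)
$a = 2$ ($a = 0 - -2 = 0 + 2 = 2$)
$D{\left(t,I \right)} = I t$
$J = 0$ ($J = 0 \cdot 0 = 0$)
$U = -6$ ($U = 2 \left(-3\right) = -6$)
$E{\left(s,y \right)} = -6$
$\frac{J}{-143} E{\left(7,r{\left(2,5 \right)} \right)} = \frac{0}{-143} \left(-6\right) = 0 \left(- \frac{1}{143}\right) \left(-6\right) = 0 \left(-6\right) = 0$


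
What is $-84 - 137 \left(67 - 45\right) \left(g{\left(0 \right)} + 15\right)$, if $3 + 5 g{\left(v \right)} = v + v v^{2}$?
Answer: $- \frac{217428}{5} \approx -43486.0$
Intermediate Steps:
$g{\left(v \right)} = - \frac{3}{5} + \frac{v}{5} + \frac{v^{3}}{5}$ ($g{\left(v \right)} = - \frac{3}{5} + \frac{v + v v^{2}}{5} = - \frac{3}{5} + \frac{v + v^{3}}{5} = - \frac{3}{5} + \left(\frac{v}{5} + \frac{v^{3}}{5}\right) = - \frac{3}{5} + \frac{v}{5} + \frac{v^{3}}{5}$)
$-84 - 137 \left(67 - 45\right) \left(g{\left(0 \right)} + 15\right) = -84 - 137 \left(67 - 45\right) \left(\left(- \frac{3}{5} + \frac{1}{5} \cdot 0 + \frac{0^{3}}{5}\right) + 15\right) = -84 - 137 \cdot 22 \left(\left(- \frac{3}{5} + 0 + \frac{1}{5} \cdot 0\right) + 15\right) = -84 - 137 \cdot 22 \left(\left(- \frac{3}{5} + 0 + 0\right) + 15\right) = -84 - 137 \cdot 22 \left(- \frac{3}{5} + 15\right) = -84 - 137 \cdot 22 \cdot \frac{72}{5} = -84 - \frac{217008}{5} = - \frac{217428}{5}$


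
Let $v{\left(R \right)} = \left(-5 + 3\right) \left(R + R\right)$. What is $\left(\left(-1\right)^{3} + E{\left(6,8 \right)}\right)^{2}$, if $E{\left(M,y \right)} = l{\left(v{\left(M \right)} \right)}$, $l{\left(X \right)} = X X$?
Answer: $330625$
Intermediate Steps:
$v{\left(R \right)} = - 4 R$ ($v{\left(R \right)} = - 2 \cdot 2 R = - 4 R$)
$l{\left(X \right)} = X^{2}$
$E{\left(M,y \right)} = 16 M^{2}$ ($E{\left(M,y \right)} = \left(- 4 M\right)^{2} = 16 M^{2}$)
$\left(\left(-1\right)^{3} + E{\left(6,8 \right)}\right)^{2} = \left(\left(-1\right)^{3} + 16 \cdot 6^{2}\right)^{2} = \left(-1 + 16 \cdot 36\right)^{2} = \left(-1 + 576\right)^{2} = 575^{2} = 330625$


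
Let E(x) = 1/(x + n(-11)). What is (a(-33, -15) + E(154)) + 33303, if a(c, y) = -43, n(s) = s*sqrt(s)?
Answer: 75733034/2277 + I*sqrt(11)/2277 ≈ 33260.0 + 0.0014566*I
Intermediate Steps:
n(s) = s**(3/2)
E(x) = 1/(x - 11*I*sqrt(11)) (E(x) = 1/(x + (-11)**(3/2)) = 1/(x - 11*I*sqrt(11)))
(a(-33, -15) + E(154)) + 33303 = (-43 + 1/(154 - 11*I*sqrt(11))) + 33303 = 33260 + 1/(154 - 11*I*sqrt(11))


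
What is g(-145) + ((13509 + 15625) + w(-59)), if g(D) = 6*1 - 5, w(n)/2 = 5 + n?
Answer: 29027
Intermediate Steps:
w(n) = 10 + 2*n (w(n) = 2*(5 + n) = 10 + 2*n)
g(D) = 1 (g(D) = 6 - 5 = 1)
g(-145) + ((13509 + 15625) + w(-59)) = 1 + ((13509 + 15625) + (10 + 2*(-59))) = 1 + (29134 + (10 - 118)) = 1 + (29134 - 108) = 1 + 29026 = 29027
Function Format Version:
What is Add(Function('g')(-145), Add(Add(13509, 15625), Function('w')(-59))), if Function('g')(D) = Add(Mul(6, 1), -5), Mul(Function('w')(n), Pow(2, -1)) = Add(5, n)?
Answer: 29027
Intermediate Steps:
Function('w')(n) = Add(10, Mul(2, n)) (Function('w')(n) = Mul(2, Add(5, n)) = Add(10, Mul(2, n)))
Function('g')(D) = 1 (Function('g')(D) = Add(6, -5) = 1)
Add(Function('g')(-145), Add(Add(13509, 15625), Function('w')(-59))) = Add(1, Add(Add(13509, 15625), Add(10, Mul(2, -59)))) = Add(1, Add(29134, Add(10, -118))) = Add(1, Add(29134, -108)) = Add(1, 29026) = 29027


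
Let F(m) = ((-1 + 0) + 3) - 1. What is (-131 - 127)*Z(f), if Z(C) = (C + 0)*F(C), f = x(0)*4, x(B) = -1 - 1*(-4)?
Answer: -3096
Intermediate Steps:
x(B) = 3 (x(B) = -1 + 4 = 3)
f = 12 (f = 3*4 = 12)
F(m) = 1 (F(m) = (-1 + 3) - 1 = 2 - 1 = 1)
Z(C) = C (Z(C) = (C + 0)*1 = C*1 = C)
(-131 - 127)*Z(f) = (-131 - 127)*12 = -258*12 = -3096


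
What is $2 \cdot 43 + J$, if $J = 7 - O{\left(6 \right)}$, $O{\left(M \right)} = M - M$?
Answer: $93$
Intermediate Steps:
$O{\left(M \right)} = 0$
$J = 7$ ($J = 7 - 0 = 7 + 0 = 7$)
$2 \cdot 43 + J = 2 \cdot 43 + 7 = 86 + 7 = 93$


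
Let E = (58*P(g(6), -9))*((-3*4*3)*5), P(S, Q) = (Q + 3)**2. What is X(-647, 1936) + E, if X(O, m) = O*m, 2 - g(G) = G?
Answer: -1628432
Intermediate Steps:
g(G) = 2 - G
P(S, Q) = (3 + Q)**2
E = -375840 (E = (58*(3 - 9)**2)*((-3*4*3)*5) = (58*(-6)**2)*(-12*3*5) = (58*36)*(-36*5) = 2088*(-180) = -375840)
X(-647, 1936) + E = -647*1936 - 375840 = -1252592 - 375840 = -1628432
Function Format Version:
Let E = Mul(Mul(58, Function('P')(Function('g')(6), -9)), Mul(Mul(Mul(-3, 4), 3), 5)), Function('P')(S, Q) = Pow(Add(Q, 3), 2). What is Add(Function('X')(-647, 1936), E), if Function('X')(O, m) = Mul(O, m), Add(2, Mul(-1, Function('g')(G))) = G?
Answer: -1628432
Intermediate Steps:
Function('g')(G) = Add(2, Mul(-1, G))
Function('P')(S, Q) = Pow(Add(3, Q), 2)
E = -375840 (E = Mul(Mul(58, Pow(Add(3, -9), 2)), Mul(Mul(Mul(-3, 4), 3), 5)) = Mul(Mul(58, Pow(-6, 2)), Mul(Mul(-12, 3), 5)) = Mul(Mul(58, 36), Mul(-36, 5)) = Mul(2088, -180) = -375840)
Add(Function('X')(-647, 1936), E) = Add(Mul(-647, 1936), -375840) = Add(-1252592, -375840) = -1628432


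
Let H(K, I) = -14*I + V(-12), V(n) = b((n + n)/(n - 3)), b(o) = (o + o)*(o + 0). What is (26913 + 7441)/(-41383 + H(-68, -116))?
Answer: -858850/993847 ≈ -0.86417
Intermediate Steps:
b(o) = 2*o² (b(o) = (2*o)*o = 2*o²)
V(n) = 8*n²/(-3 + n)² (V(n) = 2*((n + n)/(n - 3))² = 2*((2*n)/(-3 + n))² = 2*(2*n/(-3 + n))² = 2*(4*n²/(-3 + n)²) = 8*n²/(-3 + n)²)
H(K, I) = 128/25 - 14*I (H(K, I) = -14*I + 8*(-12)²/(-3 - 12)² = -14*I + 8*144/(-15)² = -14*I + 8*144*(1/225) = -14*I + 128/25 = 128/25 - 14*I)
(26913 + 7441)/(-41383 + H(-68, -116)) = (26913 + 7441)/(-41383 + (128/25 - 14*(-116))) = 34354/(-41383 + (128/25 + 1624)) = 34354/(-41383 + 40728/25) = 34354/(-993847/25) = 34354*(-25/993847) = -858850/993847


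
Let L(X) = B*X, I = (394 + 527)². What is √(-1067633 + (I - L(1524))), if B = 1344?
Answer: 16*I*√8858 ≈ 1505.9*I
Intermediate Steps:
I = 848241 (I = 921² = 848241)
L(X) = 1344*X
√(-1067633 + (I - L(1524))) = √(-1067633 + (848241 - 1344*1524)) = √(-1067633 + (848241 - 1*2048256)) = √(-1067633 + (848241 - 2048256)) = √(-1067633 - 1200015) = √(-2267648) = 16*I*√8858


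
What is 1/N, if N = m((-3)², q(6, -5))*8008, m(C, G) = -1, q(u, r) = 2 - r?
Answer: -1/8008 ≈ -0.00012488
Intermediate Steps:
N = -8008 (N = -1*8008 = -8008)
1/N = 1/(-8008) = -1/8008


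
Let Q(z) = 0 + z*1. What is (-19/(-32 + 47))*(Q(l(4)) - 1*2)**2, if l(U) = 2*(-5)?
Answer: -912/5 ≈ -182.40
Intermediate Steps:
l(U) = -10
Q(z) = z (Q(z) = 0 + z = z)
(-19/(-32 + 47))*(Q(l(4)) - 1*2)**2 = (-19/(-32 + 47))*(-10 - 1*2)**2 = (-19/15)*(-10 - 2)**2 = ((1/15)*(-19))*(-12)**2 = -19/15*144 = -912/5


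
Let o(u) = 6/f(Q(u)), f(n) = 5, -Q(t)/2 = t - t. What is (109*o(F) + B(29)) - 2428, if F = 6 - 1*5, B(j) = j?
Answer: -11341/5 ≈ -2268.2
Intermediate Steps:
Q(t) = 0 (Q(t) = -2*(t - t) = -2*0 = 0)
F = 1 (F = 6 - 5 = 1)
o(u) = 6/5
(109*o(F) + B(29)) - 2428 = (109*(6/5) + 29) - 2428 = (654/5 + 29) - 2428 = 799/5 - 2428 = -11341/5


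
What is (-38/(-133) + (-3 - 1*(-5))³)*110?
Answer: 6380/7 ≈ 911.43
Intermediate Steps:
(-38/(-133) + (-3 - 1*(-5))³)*110 = (-38*(-1/133) + (-3 + 5)³)*110 = (2/7 + 2³)*110 = (2/7 + 8)*110 = (58/7)*110 = 6380/7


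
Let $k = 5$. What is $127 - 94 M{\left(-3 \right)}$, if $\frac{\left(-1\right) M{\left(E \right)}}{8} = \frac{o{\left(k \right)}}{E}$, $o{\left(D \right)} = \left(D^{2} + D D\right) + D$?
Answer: $- \frac{40979}{3} \approx -13660.0$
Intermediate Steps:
$o{\left(D \right)} = D + 2 D^{2}$ ($o{\left(D \right)} = \left(D^{2} + D^{2}\right) + D = 2 D^{2} + D = D + 2 D^{2}$)
$M{\left(E \right)} = - \frac{440}{E}$ ($M{\left(E \right)} = - 8 \frac{5 \left(1 + 2 \cdot 5\right)}{E} = - 8 \frac{5 \left(1 + 10\right)}{E} = - 8 \frac{5 \cdot 11}{E} = - 8 \frac{55}{E} = - \frac{440}{E}$)
$127 - 94 M{\left(-3 \right)} = 127 - 94 \left(- \frac{440}{-3}\right) = 127 - 94 \left(\left(-440\right) \left(- \frac{1}{3}\right)\right) = 127 - \frac{41360}{3} = - \frac{40979}{3}$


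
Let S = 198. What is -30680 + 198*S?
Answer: 8524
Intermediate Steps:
-30680 + 198*S = -30680 + 198*198 = -30680 + 39204 = 8524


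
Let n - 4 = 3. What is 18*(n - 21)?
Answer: -252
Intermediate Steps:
n = 7 (n = 4 + 3 = 7)
18*(n - 21) = 18*(7 - 21) = 18*(-14) = -252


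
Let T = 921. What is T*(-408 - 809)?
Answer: -1120857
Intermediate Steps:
T*(-408 - 809) = 921*(-408 - 809) = 921*(-1217) = -1120857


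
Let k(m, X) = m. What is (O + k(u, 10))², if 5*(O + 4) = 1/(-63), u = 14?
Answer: 9916201/99225 ≈ 99.937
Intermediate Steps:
O = -1261/315 (O = -4 + (⅕)/(-63) = -4 + (⅕)*(-1/63) = -4 - 1/315 = -1261/315 ≈ -4.0032)
(O + k(u, 10))² = (-1261/315 + 14)² = (3149/315)² = 9916201/99225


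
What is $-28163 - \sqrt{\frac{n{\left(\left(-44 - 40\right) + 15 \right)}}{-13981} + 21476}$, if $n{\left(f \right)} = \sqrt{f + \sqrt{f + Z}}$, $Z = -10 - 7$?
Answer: $-28163 - \frac{\sqrt{4197878520836 - 13981 \sqrt{-69 + i \sqrt{86}}}}{13981} \approx -28310.0 + 2.0317 \cdot 10^{-6} i$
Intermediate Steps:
$Z = -17$ ($Z = -10 - 7 = -17$)
$n{\left(f \right)} = \sqrt{f + \sqrt{-17 + f}}$ ($n{\left(f \right)} = \sqrt{f + \sqrt{f - 17}} = \sqrt{f + \sqrt{-17 + f}}$)
$-28163 - \sqrt{\frac{n{\left(\left(-44 - 40\right) + 15 \right)}}{-13981} + 21476} = -28163 - \sqrt{\frac{\sqrt{\left(\left(-44 - 40\right) + 15\right) + \sqrt{-17 + \left(\left(-44 - 40\right) + 15\right)}}}{-13981} + 21476} = -28163 - \sqrt{\sqrt{\left(-84 + 15\right) + \sqrt{-17 + \left(-84 + 15\right)}} \left(- \frac{1}{13981}\right) + 21476} = -28163 - \sqrt{\sqrt{-69 + \sqrt{-17 - 69}} \left(- \frac{1}{13981}\right) + 21476} = -28163 - \sqrt{\sqrt{-69 + \sqrt{-86}} \left(- \frac{1}{13981}\right) + 21476} = -28163 - \sqrt{\sqrt{-69 + i \sqrt{86}} \left(- \frac{1}{13981}\right) + 21476} = -28163 - \sqrt{- \frac{\sqrt{-69 + i \sqrt{86}}}{13981} + 21476} = -28163 - \sqrt{21476 - \frac{\sqrt{-69 + i \sqrt{86}}}{13981}}$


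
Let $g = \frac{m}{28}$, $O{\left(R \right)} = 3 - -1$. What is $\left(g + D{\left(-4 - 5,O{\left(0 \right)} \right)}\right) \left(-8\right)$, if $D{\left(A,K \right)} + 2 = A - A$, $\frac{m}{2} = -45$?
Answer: $\frac{292}{7} \approx 41.714$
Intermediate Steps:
$m = -90$ ($m = 2 \left(-45\right) = -90$)
$O{\left(R \right)} = 4$ ($O{\left(R \right)} = 3 + 1 = 4$)
$g = - \frac{45}{14}$ ($g = - \frac{90}{28} = \left(-90\right) \frac{1}{28} = - \frac{45}{14} \approx -3.2143$)
$D{\left(A,K \right)} = -2$ ($D{\left(A,K \right)} = -2 + \left(A - A\right) = -2 + 0 = -2$)
$\left(g + D{\left(-4 - 5,O{\left(0 \right)} \right)}\right) \left(-8\right) = \left(- \frac{45}{14} - 2\right) \left(-8\right) = \left(- \frac{73}{14}\right) \left(-8\right) = \frac{292}{7}$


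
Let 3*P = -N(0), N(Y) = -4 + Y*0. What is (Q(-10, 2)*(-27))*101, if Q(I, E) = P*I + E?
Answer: 30906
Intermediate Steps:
N(Y) = -4 (N(Y) = -4 + 0 = -4)
P = 4/3 (P = (-1*(-4))/3 = (1/3)*4 = 4/3 ≈ 1.3333)
Q(I, E) = E + 4*I/3 (Q(I, E) = 4*I/3 + E = E + 4*I/3)
(Q(-10, 2)*(-27))*101 = ((2 + (4/3)*(-10))*(-27))*101 = ((2 - 40/3)*(-27))*101 = -34/3*(-27)*101 = 306*101 = 30906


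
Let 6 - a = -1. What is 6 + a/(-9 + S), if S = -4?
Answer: 71/13 ≈ 5.4615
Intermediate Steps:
a = 7 (a = 6 - 1*(-1) = 6 + 1 = 7)
6 + a/(-9 + S) = 6 + 7/(-9 - 4) = 6 + 7/(-13) = 6 - 1/13*7 = 6 - 7/13 = 71/13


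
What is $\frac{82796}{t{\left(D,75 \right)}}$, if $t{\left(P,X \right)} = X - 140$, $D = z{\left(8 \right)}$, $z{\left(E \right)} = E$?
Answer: $- \frac{82796}{65} \approx -1273.8$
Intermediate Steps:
$D = 8$
$t{\left(P,X \right)} = -140 + X$ ($t{\left(P,X \right)} = X - 140 = -140 + X$)
$\frac{82796}{t{\left(D,75 \right)}} = \frac{82796}{-140 + 75} = \frac{82796}{-65} = 82796 \left(- \frac{1}{65}\right) = - \frac{82796}{65}$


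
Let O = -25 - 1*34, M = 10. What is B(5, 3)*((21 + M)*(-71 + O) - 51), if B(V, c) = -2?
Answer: 8162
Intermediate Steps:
O = -59 (O = -25 - 34 = -59)
B(5, 3)*((21 + M)*(-71 + O) - 51) = -2*((21 + 10)*(-71 - 59) - 51) = -2*(31*(-130) - 51) = -2*(-4030 - 51) = -2*(-4081) = 8162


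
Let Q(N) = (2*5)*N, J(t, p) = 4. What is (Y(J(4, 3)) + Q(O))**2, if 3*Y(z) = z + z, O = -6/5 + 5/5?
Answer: 4/9 ≈ 0.44444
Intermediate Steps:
O = -1/5 (O = -6*1/5 + 5*(1/5) = -6/5 + 1 = -1/5 ≈ -0.20000)
Q(N) = 10*N
Y(z) = 2*z/3 (Y(z) = (z + z)/3 = (2*z)/3 = 2*z/3)
(Y(J(4, 3)) + Q(O))**2 = ((2/3)*4 + 10*(-1/5))**2 = (8/3 - 2)**2 = (2/3)**2 = 4/9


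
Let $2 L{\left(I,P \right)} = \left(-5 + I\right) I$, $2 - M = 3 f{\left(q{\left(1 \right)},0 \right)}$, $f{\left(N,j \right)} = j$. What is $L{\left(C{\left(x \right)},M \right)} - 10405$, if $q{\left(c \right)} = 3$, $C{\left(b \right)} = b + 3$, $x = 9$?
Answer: $-10363$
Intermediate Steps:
$C{\left(b \right)} = 3 + b$
$M = 2$ ($M = 2 - 3 \cdot 0 = 2 - 0 = 2 + 0 = 2$)
$L{\left(I,P \right)} = \frac{I \left(-5 + I\right)}{2}$ ($L{\left(I,P \right)} = \frac{\left(-5 + I\right) I}{2} = \frac{I \left(-5 + I\right)}{2}$)
$L{\left(C{\left(x \right)},M \right)} - 10405 = \frac{\left(3 + 9\right) \left(-5 + \left(3 + 9\right)\right)}{2} - 10405 = \frac{1}{2} \cdot 12 \left(-5 + 12\right) - 10405 = \frac{1}{2} \cdot 12 \cdot 7 - 10405 = 42 - 10405 = -10363$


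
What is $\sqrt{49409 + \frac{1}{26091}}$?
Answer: $\frac{14 \sqrt{19067288305}}{8697} \approx 222.28$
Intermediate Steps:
$\sqrt{49409 + \frac{1}{26091}} = \sqrt{\frac{1289130220}{26091}} = \frac{14 \sqrt{19067288305}}{8697}$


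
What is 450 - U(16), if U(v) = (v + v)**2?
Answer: -574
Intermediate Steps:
U(v) = 4*v**2 (U(v) = (2*v)**2 = 4*v**2)
450 - U(16) = 450 - 4*16**2 = 450 - 4*256 = 450 - 1*1024 = 450 - 1024 = -574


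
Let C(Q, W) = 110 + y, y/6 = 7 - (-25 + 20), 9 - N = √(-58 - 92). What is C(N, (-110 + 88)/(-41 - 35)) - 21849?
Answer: -21667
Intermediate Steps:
N = 9 - 5*I*√6 (N = 9 - √(-58 - 92) = 9 - √(-150) = 9 - 5*I*√6 ≈ 9.0 - 12.247*I)
y = 72 (y = 6*(7 - (-25 + 20)) = 6*(7 - 1*(-5)) = 6*(7 + 5) = 6*12 = 72)
C(Q, W) = 182 (C(Q, W) = 110 + 72 = 182)
C(N, (-110 + 88)/(-41 - 35)) - 21849 = 182 - 21849 = -21667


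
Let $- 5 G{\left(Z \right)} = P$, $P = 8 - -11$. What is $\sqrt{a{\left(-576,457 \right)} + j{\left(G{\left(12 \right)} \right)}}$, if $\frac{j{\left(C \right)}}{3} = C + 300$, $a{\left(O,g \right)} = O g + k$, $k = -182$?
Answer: $\frac{i \sqrt{6563135}}{5} \approx 512.37 i$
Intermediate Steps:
$a{\left(O,g \right)} = -182 + O g$ ($a{\left(O,g \right)} = O g - 182 = -182 + O g$)
$P = 19$ ($P = 8 + 11 = 19$)
$G{\left(Z \right)} = - \frac{19}{5}$ ($G{\left(Z \right)} = \left(- \frac{1}{5}\right) 19 = - \frac{19}{5}$)
$j{\left(C \right)} = 900 + 3 C$ ($j{\left(C \right)} = 3 \left(C + 300\right) = 3 \left(300 + C\right) = 900 + 3 C$)
$\sqrt{a{\left(-576,457 \right)} + j{\left(G{\left(12 \right)} \right)}} = \sqrt{\left(-182 - 263232\right) + \left(900 + 3 \left(- \frac{19}{5}\right)\right)} = \sqrt{\left(-182 - 263232\right) + \left(900 - \frac{57}{5}\right)} = \sqrt{-263414 + \frac{4443}{5}} = \sqrt{- \frac{1312627}{5}} = \frac{i \sqrt{6563135}}{5}$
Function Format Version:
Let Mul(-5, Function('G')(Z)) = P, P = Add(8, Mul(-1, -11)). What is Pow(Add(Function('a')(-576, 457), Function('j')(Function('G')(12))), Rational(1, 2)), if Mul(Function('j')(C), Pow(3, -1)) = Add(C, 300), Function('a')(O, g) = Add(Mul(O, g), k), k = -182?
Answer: Mul(Rational(1, 5), I, Pow(6563135, Rational(1, 2))) ≈ Mul(512.37, I)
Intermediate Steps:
Function('a')(O, g) = Add(-182, Mul(O, g)) (Function('a')(O, g) = Add(Mul(O, g), -182) = Add(-182, Mul(O, g)))
P = 19 (P = Add(8, 11) = 19)
Function('G')(Z) = Rational(-19, 5) (Function('G')(Z) = Mul(Rational(-1, 5), 19) = Rational(-19, 5))
Function('j')(C) = Add(900, Mul(3, C)) (Function('j')(C) = Mul(3, Add(C, 300)) = Mul(3, Add(300, C)) = Add(900, Mul(3, C)))
Pow(Add(Function('a')(-576, 457), Function('j')(Function('G')(12))), Rational(1, 2)) = Pow(Add(Add(-182, Mul(-576, 457)), Add(900, Mul(3, Rational(-19, 5)))), Rational(1, 2)) = Pow(Add(Add(-182, -263232), Add(900, Rational(-57, 5))), Rational(1, 2)) = Pow(Add(-263414, Rational(4443, 5)), Rational(1, 2)) = Pow(Rational(-1312627, 5), Rational(1, 2)) = Mul(Rational(1, 5), I, Pow(6563135, Rational(1, 2)))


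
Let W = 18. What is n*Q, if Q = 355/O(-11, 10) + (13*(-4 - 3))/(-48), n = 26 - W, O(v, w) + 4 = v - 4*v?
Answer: 19679/174 ≈ 113.10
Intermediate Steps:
O(v, w) = -4 - 3*v (O(v, w) = -4 + (v - 4*v) = -4 - 3*v)
n = 8 (n = 26 - 1*18 = 26 - 18 = 8)
Q = 19679/1392 (Q = 355/(-4 - 3*(-11)) + (13*(-4 - 3))/(-48) = 355/(-4 + 33) + (13*(-7))*(-1/48) = 355/29 - 91*(-1/48) = 355*(1/29) + 91/48 = 355/29 + 91/48 = 19679/1392 ≈ 14.137)
n*Q = 8*(19679/1392) = 19679/174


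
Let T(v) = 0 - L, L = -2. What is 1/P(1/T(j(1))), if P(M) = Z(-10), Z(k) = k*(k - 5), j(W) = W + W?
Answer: 1/150 ≈ 0.0066667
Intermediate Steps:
j(W) = 2*W
Z(k) = k*(-5 + k)
T(v) = 2 (T(v) = 0 - 1*(-2) = 0 + 2 = 2)
P(M) = 150 (P(M) = -10*(-5 - 10) = -10*(-15) = 150)
1/P(1/T(j(1))) = 1/150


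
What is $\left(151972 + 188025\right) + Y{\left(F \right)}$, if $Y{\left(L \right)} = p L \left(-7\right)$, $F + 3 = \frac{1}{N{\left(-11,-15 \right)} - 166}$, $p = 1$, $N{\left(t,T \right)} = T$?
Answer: $\frac{61543265}{181} \approx 3.4002 \cdot 10^{5}$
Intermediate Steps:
$F = - \frac{544}{181}$ ($F = -3 + \frac{1}{-15 - 166} = -3 + \frac{1}{-181} = -3 - \frac{1}{181} = - \frac{544}{181} \approx -3.0055$)
$Y{\left(L \right)} = - 7 L$ ($Y{\left(L \right)} = 1 L \left(-7\right) = L \left(-7\right) = - 7 L$)
$\left(151972 + 188025\right) + Y{\left(F \right)} = \left(151972 + 188025\right) - - \frac{3808}{181} = 339997 + \frac{3808}{181} = \frac{61543265}{181}$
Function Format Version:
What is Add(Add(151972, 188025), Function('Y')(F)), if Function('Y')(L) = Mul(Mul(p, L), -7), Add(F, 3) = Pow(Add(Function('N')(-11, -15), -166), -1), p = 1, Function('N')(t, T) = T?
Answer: Rational(61543265, 181) ≈ 3.4002e+5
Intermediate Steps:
F = Rational(-544, 181) (F = Add(-3, Pow(Add(-15, -166), -1)) = Add(-3, Pow(-181, -1)) = Add(-3, Rational(-1, 181)) = Rational(-544, 181) ≈ -3.0055)
Function('Y')(L) = Mul(-7, L) (Function('Y')(L) = Mul(Mul(1, L), -7) = Mul(L, -7) = Mul(-7, L))
Add(Add(151972, 188025), Function('Y')(F)) = Add(Add(151972, 188025), Mul(-7, Rational(-544, 181))) = Add(339997, Rational(3808, 181)) = Rational(61543265, 181)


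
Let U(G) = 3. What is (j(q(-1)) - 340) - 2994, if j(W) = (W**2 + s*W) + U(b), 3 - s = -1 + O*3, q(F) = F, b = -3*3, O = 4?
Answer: -3322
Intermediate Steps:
b = -9
s = -8 (s = 3 - (-1 + 4*3) = 3 - (-1 + 12) = 3 - 1*11 = 3 - 11 = -8)
j(W) = 3 + W**2 - 8*W (j(W) = (W**2 - 8*W) + 3 = 3 + W**2 - 8*W)
(j(q(-1)) - 340) - 2994 = ((3 + (-1)**2 - 8*(-1)) - 340) - 2994 = ((3 + 1 + 8) - 340) - 2994 = (12 - 340) - 2994 = -328 - 2994 = -3322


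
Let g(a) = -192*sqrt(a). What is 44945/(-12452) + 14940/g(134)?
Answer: -44945/12452 - 1245*sqrt(134)/2144 ≈ -10.331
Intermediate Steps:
44945/(-12452) + 14940/g(134) = 44945/(-12452) + 14940/((-192*sqrt(134))) = 44945*(-1/12452) + 14940*(-sqrt(134)/25728) = -44945/12452 - 1245*sqrt(134)/2144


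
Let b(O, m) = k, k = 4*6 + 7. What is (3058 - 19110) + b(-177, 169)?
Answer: -16021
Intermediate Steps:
k = 31 (k = 24 + 7 = 31)
b(O, m) = 31
(3058 - 19110) + b(-177, 169) = (3058 - 19110) + 31 = -16052 + 31 = -16021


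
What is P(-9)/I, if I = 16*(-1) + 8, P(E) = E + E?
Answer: 9/4 ≈ 2.2500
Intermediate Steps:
P(E) = 2*E
I = -8 (I = -16 + 8 = -8)
P(-9)/I = (2*(-9))/(-8) = -18*(-⅛) = 9/4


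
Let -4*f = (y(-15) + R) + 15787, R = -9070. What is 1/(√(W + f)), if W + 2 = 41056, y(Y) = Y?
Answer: √157514/78757 ≈ 0.0050393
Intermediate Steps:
W = 41054 (W = -2 + 41056 = 41054)
f = -3351/2 (f = -((-15 - 9070) + 15787)/4 = -(-9085 + 15787)/4 = -¼*6702 = -3351/2 ≈ -1675.5)
1/(√(W + f)) = 1/(√(41054 - 3351/2)) = 1/(√(78757/2)) = 1/(√157514/2) = √157514/78757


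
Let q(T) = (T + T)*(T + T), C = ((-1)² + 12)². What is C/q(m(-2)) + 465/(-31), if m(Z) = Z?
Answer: -71/16 ≈ -4.4375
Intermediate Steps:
C = 169 (C = (1 + 12)² = 13² = 169)
q(T) = 4*T² (q(T) = (2*T)*(2*T) = 4*T²)
C/q(m(-2)) + 465/(-31) = 169/((4*(-2)²)) + 465/(-31) = 169/((4*4)) + 465*(-1/31) = 169/16 - 15 = -71/16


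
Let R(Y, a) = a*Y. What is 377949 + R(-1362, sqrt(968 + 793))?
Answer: 377949 - 1362*sqrt(1761) ≈ 3.2079e+5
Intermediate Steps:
R(Y, a) = Y*a
377949 + R(-1362, sqrt(968 + 793)) = 377949 - 1362*sqrt(968 + 793) = 377949 - 1362*sqrt(1761)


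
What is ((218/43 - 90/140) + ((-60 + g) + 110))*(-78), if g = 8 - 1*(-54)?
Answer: -2733471/301 ≈ -9081.3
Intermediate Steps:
g = 62 (g = 8 + 54 = 62)
((218/43 - 90/140) + ((-60 + g) + 110))*(-78) = ((218/43 - 90/140) + ((-60 + 62) + 110))*(-78) = ((218*(1/43) - 90*1/140) + (2 + 110))*(-78) = ((218/43 - 9/14) + 112)*(-78) = (2665/602 + 112)*(-78) = (70089/602)*(-78) = -2733471/301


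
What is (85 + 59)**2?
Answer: 20736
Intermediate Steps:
(85 + 59)**2 = 144**2 = 20736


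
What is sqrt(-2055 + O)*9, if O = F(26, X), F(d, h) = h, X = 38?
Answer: 9*I*sqrt(2017) ≈ 404.2*I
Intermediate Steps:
O = 38
sqrt(-2055 + O)*9 = sqrt(-2055 + 38)*9 = sqrt(-2017)*9 = (I*sqrt(2017))*9 = 9*I*sqrt(2017)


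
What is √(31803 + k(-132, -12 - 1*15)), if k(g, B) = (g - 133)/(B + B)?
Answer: √10305762/18 ≈ 178.35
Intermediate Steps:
k(g, B) = (-133 + g)/(2*B) (k(g, B) = (-133 + g)/((2*B)) = (-133 + g)*(1/(2*B)) = (-133 + g)/(2*B))
√(31803 + k(-132, -12 - 1*15)) = √(31803 + (-133 - 132)/(2*(-12 - 1*15))) = √(31803 + (½)*(-265)/(-12 - 15)) = √(31803 + (½)*(-265)/(-27)) = √(31803 + (½)*(-1/27)*(-265)) = √(31803 + 265/54) = √(1717627/54) = √10305762/18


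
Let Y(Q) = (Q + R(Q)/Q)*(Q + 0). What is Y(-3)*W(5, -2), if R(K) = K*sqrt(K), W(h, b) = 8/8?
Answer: 9 - 3*I*sqrt(3) ≈ 9.0 - 5.1962*I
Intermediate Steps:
W(h, b) = 1 (W(h, b) = 8*(1/8) = 1)
R(K) = K**(3/2)
Y(Q) = Q*(Q + sqrt(Q)) (Y(Q) = (Q + Q**(3/2)/Q)*(Q + 0) = (Q + sqrt(Q))*Q = Q*(Q + sqrt(Q)))
Y(-3)*W(5, -2) = ((-3)**2 + (-3)**(3/2))*1 = (9 - 3*I*sqrt(3))*1 = 9 - 3*I*sqrt(3)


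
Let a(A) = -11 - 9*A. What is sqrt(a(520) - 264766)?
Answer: I*sqrt(269457) ≈ 519.09*I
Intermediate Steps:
sqrt(a(520) - 264766) = sqrt((-11 - 9*520) - 264766) = sqrt((-11 - 4680) - 264766) = sqrt(-4691 - 264766) = sqrt(-269457) = I*sqrt(269457)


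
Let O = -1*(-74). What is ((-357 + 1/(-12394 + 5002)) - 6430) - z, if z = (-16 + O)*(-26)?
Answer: -39022369/7392 ≈ -5279.0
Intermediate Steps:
O = 74
z = -1508 (z = (-16 + 74)*(-26) = 58*(-26) = -1508)
((-357 + 1/(-12394 + 5002)) - 6430) - z = ((-357 + 1/(-12394 + 5002)) - 6430) - 1*(-1508) = ((-357 + 1/(-7392)) - 6430) + 1508 = ((-357 - 1/7392) - 6430) + 1508 = (-2638945/7392 - 6430) + 1508 = -50169505/7392 + 1508 = -39022369/7392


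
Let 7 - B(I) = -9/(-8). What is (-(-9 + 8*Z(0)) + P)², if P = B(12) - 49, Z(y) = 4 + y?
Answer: 279841/64 ≈ 4372.5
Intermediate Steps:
B(I) = 47/8 (B(I) = 7 - (-9)/(-8) = 7 - (-9)*(-1)/8 = 7 - 1*9/8 = 7 - 9/8 = 47/8)
P = -345/8 (P = 47/8 - 49 = -345/8 ≈ -43.125)
(-(-9 + 8*Z(0)) + P)² = (-(-9 + 8*(4 + 0)) - 345/8)² = (-(-9 + 8*4) - 345/8)² = (-(-9 + 32) - 345/8)² = (-1*23 - 345/8)² = (-23 - 345/8)² = (-529/8)² = 279841/64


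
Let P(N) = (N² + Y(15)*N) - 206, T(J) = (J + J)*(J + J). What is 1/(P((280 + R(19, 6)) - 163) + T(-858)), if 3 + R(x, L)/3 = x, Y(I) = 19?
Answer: 1/2974810 ≈ 3.3616e-7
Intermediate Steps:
T(J) = 4*J² (T(J) = (2*J)*(2*J) = 4*J²)
R(x, L) = -9 + 3*x
P(N) = -206 + N² + 19*N (P(N) = (N² + 19*N) - 206 = -206 + N² + 19*N)
1/(P((280 + R(19, 6)) - 163) + T(-858)) = 1/((-206 + ((280 + (-9 + 3*19)) - 163)² + 19*((280 + (-9 + 3*19)) - 163)) + 4*(-858)²) = 1/((-206 + ((280 + (-9 + 57)) - 163)² + 19*((280 + (-9 + 57)) - 163)) + 4*736164) = 1/((-206 + ((280 + 48) - 163)² + 19*((280 + 48) - 163)) + 2944656) = 1/((-206 + (328 - 163)² + 19*(328 - 163)) + 2944656) = 1/((-206 + 165² + 19*165) + 2944656) = 1/((-206 + 27225 + 3135) + 2944656) = 1/(30154 + 2944656) = 1/2974810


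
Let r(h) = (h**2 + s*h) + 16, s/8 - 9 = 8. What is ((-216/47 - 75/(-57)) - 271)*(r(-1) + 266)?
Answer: -36005004/893 ≈ -40319.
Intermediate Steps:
s = 136 (s = 72 + 8*8 = 72 + 64 = 136)
r(h) = 16 + h**2 + 136*h (r(h) = (h**2 + 136*h) + 16 = 16 + h**2 + 136*h)
((-216/47 - 75/(-57)) - 271)*(r(-1) + 266) = ((-216/47 - 75/(-57)) - 271)*((16 + (-1)**2 + 136*(-1)) + 266) = ((-216*1/47 - 75*(-1/57)) - 271)*((16 + 1 - 136) + 266) = ((-216/47 + 25/19) - 271)*(-119 + 266) = (-2929/893 - 271)*147 = -244932/893*147 = -36005004/893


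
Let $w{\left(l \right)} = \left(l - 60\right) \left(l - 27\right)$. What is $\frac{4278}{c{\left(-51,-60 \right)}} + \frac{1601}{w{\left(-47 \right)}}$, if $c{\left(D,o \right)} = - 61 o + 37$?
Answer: $\frac{39792101}{29272846} \approx 1.3594$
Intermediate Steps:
$w{\left(l \right)} = \left(-60 + l\right) \left(-27 + l\right)$
$c{\left(D,o \right)} = 37 - 61 o$
$\frac{4278}{c{\left(-51,-60 \right)}} + \frac{1601}{w{\left(-47 \right)}} = \frac{4278}{37 - -3660} + \frac{1601}{1620 + \left(-47\right)^{2} - -4089} = \frac{4278}{37 + 3660} + \frac{1601}{1620 + 2209 + 4089} = \frac{4278}{3697} + \frac{1601}{7918} = \frac{39792101}{29272846}$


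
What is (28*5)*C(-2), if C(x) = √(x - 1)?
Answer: 140*I*√3 ≈ 242.49*I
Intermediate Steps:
C(x) = √(-1 + x)
(28*5)*C(-2) = (28*5)*√(-1 - 2) = 140*√(-3) = 140*(I*√3) = 140*I*√3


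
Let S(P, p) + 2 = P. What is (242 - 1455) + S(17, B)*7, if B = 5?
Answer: -1108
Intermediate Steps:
S(P, p) = -2 + P
(242 - 1455) + S(17, B)*7 = (242 - 1455) + (-2 + 17)*7 = -1213 + 15*7 = -1213 + 105 = -1108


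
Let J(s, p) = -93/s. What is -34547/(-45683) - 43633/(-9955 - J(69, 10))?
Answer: 53754568695/10458391922 ≈ 5.1398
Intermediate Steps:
-34547/(-45683) - 43633/(-9955 - J(69, 10)) = -34547/(-45683) - 43633/(-9955 - (-93)/69) = -34547*(-1/45683) - 43633/(-9955 - (-93)/69) = 34547/45683 - 43633/(-9955 - 1*(-31/23)) = 34547/45683 - 43633/(-9955 + 31/23) = 34547/45683 - 43633/(-228934/23) = 34547/45683 - 43633*(-23/228934) = 34547/45683 + 1003559/228934 = 53754568695/10458391922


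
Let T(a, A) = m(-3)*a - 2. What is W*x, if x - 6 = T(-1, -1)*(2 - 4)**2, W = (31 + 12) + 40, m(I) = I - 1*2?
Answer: 1494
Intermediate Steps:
m(I) = -2 + I (m(I) = I - 2 = -2 + I)
W = 83 (W = 43 + 40 = 83)
T(a, A) = -2 - 5*a (T(a, A) = (-2 - 3)*a - 2 = -5*a - 2 = -2 - 5*a)
x = 18 (x = 6 + (-2 - 5*(-1))*(2 - 4)**2 = 6 + (-2 + 5)*(-2)**2 = 6 + 3*4 = 6 + 12 = 18)
W*x = 83*18 = 1494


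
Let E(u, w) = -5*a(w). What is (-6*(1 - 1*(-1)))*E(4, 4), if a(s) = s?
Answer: 240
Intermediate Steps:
E(u, w) = -5*w
(-6*(1 - 1*(-1)))*E(4, 4) = (-6*(1 - 1*(-1)))*(-5*4) = -6*(1 + 1)*(-20) = -6*2*(-20) = -12*(-20) = 240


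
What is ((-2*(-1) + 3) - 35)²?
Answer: 900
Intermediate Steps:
((-2*(-1) + 3) - 35)² = ((2 + 3) - 35)² = (5 - 35)² = (-30)² = 900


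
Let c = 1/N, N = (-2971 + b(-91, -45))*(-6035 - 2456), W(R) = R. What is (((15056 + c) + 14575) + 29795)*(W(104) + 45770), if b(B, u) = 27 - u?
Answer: 67104271373610390/24615409 ≈ 2.7261e+9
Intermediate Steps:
N = 24615409 (N = (-2971 + (27 - 1*(-45)))*(-6035 - 2456) = (-2971 + (27 + 45))*(-8491) = (-2971 + 72)*(-8491) = -2899*(-8491) = 24615409)
c = 1/24615409 ≈ 4.0625e-8
(((15056 + c) + 14575) + 29795)*(W(104) + 45770) = (((15056 + 1/24615409) + 14575) + 29795)*(104 + 45770) = ((370609597905/24615409 + 14575) + 29795)*45874 = (729379184080/24615409 + 29795)*45874 = (1462795295235/24615409)*45874 = 67104271373610390/24615409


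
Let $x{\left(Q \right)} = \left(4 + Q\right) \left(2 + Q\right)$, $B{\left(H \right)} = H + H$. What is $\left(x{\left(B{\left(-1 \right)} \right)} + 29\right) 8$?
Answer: $232$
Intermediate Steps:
$B{\left(H \right)} = 2 H$
$x{\left(Q \right)} = \left(2 + Q\right) \left(4 + Q\right)$
$\left(x{\left(B{\left(-1 \right)} \right)} + 29\right) 8 = \left(\left(8 + \left(2 \left(-1\right)\right)^{2} + 6 \cdot 2 \left(-1\right)\right) + 29\right) 8 = \left(\left(8 + \left(-2\right)^{2} + 6 \left(-2\right)\right) + 29\right) 8 = \left(\left(8 + 4 - 12\right) + 29\right) 8 = \left(0 + 29\right) 8 = 29 \cdot 8 = 232$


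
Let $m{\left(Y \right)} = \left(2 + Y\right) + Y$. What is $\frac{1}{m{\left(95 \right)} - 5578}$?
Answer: $- \frac{1}{5386} \approx -0.00018567$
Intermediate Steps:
$m{\left(Y \right)} = 2 + 2 Y$
$\frac{1}{m{\left(95 \right)} - 5578} = \frac{1}{\left(2 + 2 \cdot 95\right) - 5578} = \frac{1}{\left(2 + 190\right) - 5578} = \frac{1}{192 - 5578} = \frac{1}{-5386} = - \frac{1}{5386}$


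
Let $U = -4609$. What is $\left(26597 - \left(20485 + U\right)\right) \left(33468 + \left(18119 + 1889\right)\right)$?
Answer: $573316196$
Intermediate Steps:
$\left(26597 - \left(20485 + U\right)\right) \left(33468 + \left(18119 + 1889\right)\right) = \left(26597 - 15876\right) \left(33468 + \left(18119 + 1889\right)\right) = \left(26597 + \left(-20485 + 4609\right)\right) \left(33468 + 20008\right) = \left(26597 - 15876\right) 53476 = 10721 \cdot 53476 = 573316196$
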